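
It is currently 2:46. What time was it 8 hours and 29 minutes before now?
Starting time: 2:46 = 166 total minutes past 12:00
Subtracting: 8 hours and 29 minutes = 509 minutes
166 - 509 = -343 (negative, add 12 hours = 720) = 377 minutes
= 6 hours and 17 minutes past 12:00 = 6:17

Final answer: 6:17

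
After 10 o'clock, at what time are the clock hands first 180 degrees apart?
For hands to be 180 degrees apart: |30H - 5.5t| = 180
With H = 10: t = (30 x 10 + 180)/5.5 = 87.27 or t = (30 x 10 - 180)/5.5 = 21.82
First valid solution (0 < t < 60): t = 21.82 minutes
The hands are opposite at 21.82 minutes past 10:00.

Final answer: 21.82 minutes past 10:00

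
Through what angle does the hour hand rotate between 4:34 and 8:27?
The hour hand moves 0.5 degrees per minute.
Time elapsed: 8:27 - 4:34 = 233 minutes
Angular displacement: 233 x 0.5 = 116.5 degrees

Final answer: 116.5 degrees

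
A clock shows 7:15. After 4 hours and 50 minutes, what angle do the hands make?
First find the time 4 hours and 50 minutes after 7:15.
Total minutes: 7 x 60 + 15 + 4 x 60 + 50 = 725.
725 mod 720 = 5 minutes = 12:05.
Now compute the angle at 12:05:
Hour hand: 0 x 30 + 5 x 0.5 = 2.5 degrees
Minute hand: 5 x 6 = 30 degrees
Difference: |2.5 - 30| = 27.5 degrees
The angle is 27.5 degrees

Final answer: 27.5 degrees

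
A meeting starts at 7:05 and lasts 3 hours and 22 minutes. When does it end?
Starting time: 7:05
Adding 22 minutes to 5 minutes: 5 + 22 = 27 minutes
Adding 3 hours: 7 + 3 = 10
Final time: 10:27

Final answer: 10:27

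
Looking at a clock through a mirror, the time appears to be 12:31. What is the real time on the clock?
Reflection across the vertical (12-6) axis maps a hand at angle A degrees to (360 - A) degrees, which sends a reading of T minutes past 12:00 to (720 - T) minutes past 12:00.
Mirror reads 12:31 = 31 minutes past 12:00.
Actual time: (720 - 31) mod 720 = 689 minutes = 11:29.

Final answer: 11:29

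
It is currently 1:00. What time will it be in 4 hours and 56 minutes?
Starting time: 1:00
Adding 56 minutes to 0 minutes: 0 + 56 = 56 minutes
Adding 4 hours: 1 + 4 = 5
Final time: 5:56

Final answer: 5:56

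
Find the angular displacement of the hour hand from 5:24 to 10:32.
The hour hand moves 0.5 degrees per minute.
Time elapsed: 10:32 - 5:24 = 308 minutes
Angular displacement: 308 x 0.5 = 154 degrees

Final answer: 154 degrees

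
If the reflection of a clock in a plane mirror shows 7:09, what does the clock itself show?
Reflection across the vertical (12-6) axis maps a hand at angle A degrees to (360 - A) degrees, which sends a reading of T minutes past 12:00 to (720 - T) minutes past 12:00.
Mirror reads 7:09 = 429 minutes past 12:00.
Actual time: (720 - 429) mod 720 = 291 minutes = 4:51.

Final answer: 4:51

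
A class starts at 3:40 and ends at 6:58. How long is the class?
From 3:40 to 6:58:
(6 x 60 + 58) - (3 x 60 + 40) = 418 - 220 = 198 minutes
= 3 hours and 18 minutes

Final answer: 3 hours and 18 minutes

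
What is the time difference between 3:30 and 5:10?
From 3:30 to 5:10:
(5 x 60 + 10) - (3 x 60 + 30) = 310 - 210 = 100 minutes
= 1 hour and 40 minutes

Final answer: 1 hour and 40 minutes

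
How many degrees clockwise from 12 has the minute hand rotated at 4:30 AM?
The minute hand moves 6 degrees per minute.
At 4:30: 30 x 6 = 180 degrees

Final answer: 180 degrees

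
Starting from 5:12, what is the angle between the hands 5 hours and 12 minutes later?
First find the time 5 hours and 12 minutes after 5:12.
Total minutes: 5 x 60 + 12 + 5 x 60 + 12 = 624.
624 mod 720 = 624 minutes = 10:24.
Now compute the angle at 10:24:
Hour hand: 10 x 30 + 24 x 0.5 = 312 degrees
Minute hand: 24 x 6 = 144 degrees
Difference: |312 - 144| = 168 degrees
The angle is 168 degrees

Final answer: 168 degrees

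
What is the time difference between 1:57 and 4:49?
From 1:57 to 4:49:
(4 x 60 + 49) - (1 x 60 + 57) = 289 - 117 = 172 minutes
= 2 hours and 52 minutes

Final answer: 2 hours and 52 minutes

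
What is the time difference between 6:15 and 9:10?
From 6:15 to 9:10:
(9 x 60 + 10) - (6 x 60 + 15) = 550 - 375 = 175 minutes
= 2 hours and 55 minutes

Final answer: 2 hours and 55 minutes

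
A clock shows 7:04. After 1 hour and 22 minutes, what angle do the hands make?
First find the time 1 hour and 22 minutes after 7:04.
Total minutes: 7 x 60 + 4 + 1 x 60 + 22 = 506.
506 mod 720 = 506 minutes = 8:26.
Now compute the angle at 8:26:
Hour hand: 8 x 30 + 26 x 0.5 = 253 degrees
Minute hand: 26 x 6 = 156 degrees
Difference: |253 - 156| = 97 degrees
The angle is 97 degrees

Final answer: 97 degrees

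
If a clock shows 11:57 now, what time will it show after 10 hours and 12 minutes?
Starting time: 11:57
Adding 12 minutes to 57 minutes: 57 + 12 = 69 minutes = 1 hour and 9 minutes
Adding 10 hours: 11 + 10 + 1 (carry) = 22 - 12 = 10
Final time: 10:09

Final answer: 10:09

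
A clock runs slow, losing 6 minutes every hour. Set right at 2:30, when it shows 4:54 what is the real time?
For every 60 true minutes, the faulty clock advances 54 minutes, so 1 faulty-clock minute corresponds to 60/54 true minutes.
From 2:30 to 4:54 on the faulty dial is 144 minutes.
True elapsed: 144 x 60/54 = 160 minutes = 2 hours and 40 minutes.
True time: 2:30 + 2 hours and 40 minutes = 5:10.

Final answer: 5:10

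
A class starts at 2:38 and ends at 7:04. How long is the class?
From 2:38 to 7:04:
(7 x 60 + 4) - (2 x 60 + 38) = 424 - 158 = 266 minutes
= 4 hours and 26 minutes

Final answer: 4 hours and 26 minutes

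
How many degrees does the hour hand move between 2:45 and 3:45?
The hour hand moves 0.5 degrees per minute.
Time elapsed: 3:45 - 2:45 = 60 minutes
Angular displacement: 60 x 0.5 = 30 degrees

Final answer: 30 degrees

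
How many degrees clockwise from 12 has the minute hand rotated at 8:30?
The minute hand moves 6 degrees per minute.
At 8:30: 30 x 6 = 180 degrees

Final answer: 180 degrees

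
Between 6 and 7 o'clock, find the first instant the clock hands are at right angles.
At t minutes past 6:00, the hour hand is at 30 x 6 + 0.5t degrees and the minute hand is at 6t degrees.
The smaller angle between them is 90 degrees when |30H - 5.5t| = 90 or |30H - 5.5t| = 270.
With H = 6, solve 30 x 6 - 5.5t = +/- target for each target:
  t = (30 x 6 - 90) / 5.5 = 16.36
  t = (30 x 6 + 90) / 5.5 = 49.09
  t = (30 x 6 - 270) / 5.5 = -16.36 (outside (0, 60))
  t = (30 x 6 + 270) / 5.5 = 81.82 (outside (0, 60))
Valid solutions in (0, 60): {16.36, 49.09} minutes.
First occurrence: t = 16.36 minutes.
The hands are at right angles at 16.36 minutes past 6:00.

Final answer: 16.36 minutes past 6:00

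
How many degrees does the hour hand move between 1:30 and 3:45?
The hour hand moves 0.5 degrees per minute.
Time elapsed: 3:45 - 1:30 = 135 minutes
Angular displacement: 135 x 0.5 = 67.5 degrees

Final answer: 67.5 degrees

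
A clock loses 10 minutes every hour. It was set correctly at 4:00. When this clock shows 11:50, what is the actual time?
For every 60 true minutes, the faulty clock advances 50 minutes, so 1 faulty-clock minute corresponds to 60/50 true minutes.
From 4:00 to 11:50 on the faulty dial is 470 minutes.
True elapsed: 470 x 60/50 = 564 minutes = 9 hours and 24 minutes.
True time: 4:00 + 9 hours and 24 minutes = 1:24.

Final answer: 1:24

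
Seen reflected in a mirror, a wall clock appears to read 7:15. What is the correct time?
Reflection across the vertical (12-6) axis maps a hand at angle A degrees to (360 - A) degrees, which sends a reading of T minutes past 12:00 to (720 - T) minutes past 12:00.
Mirror reads 7:15 = 435 minutes past 12:00.
Actual time: (720 - 435) mod 720 = 285 minutes = 4:45.

Final answer: 4:45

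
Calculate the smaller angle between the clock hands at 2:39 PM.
Hour hand position: 2 x 30 + 39 x 0.5 = 79.5 degrees
Minute hand position: 39 x 6 = 234 degrees
Difference: |79.5 - 234| = 154.5 degrees
The angle between the hands is 154.5 degrees

Final answer: 154.5 degrees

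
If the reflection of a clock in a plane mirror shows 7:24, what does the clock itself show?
Reflection across the vertical (12-6) axis maps a hand at angle A degrees to (360 - A) degrees, which sends a reading of T minutes past 12:00 to (720 - T) minutes past 12:00.
Mirror reads 7:24 = 444 minutes past 12:00.
Actual time: (720 - 444) mod 720 = 276 minutes = 4:36.

Final answer: 4:36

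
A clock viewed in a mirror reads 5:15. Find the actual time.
Reflection across the vertical (12-6) axis maps a hand at angle A degrees to (360 - A) degrees, which sends a reading of T minutes past 12:00 to (720 - T) minutes past 12:00.
Mirror reads 5:15 = 315 minutes past 12:00.
Actual time: (720 - 315) mod 720 = 405 minutes = 6:45.

Final answer: 6:45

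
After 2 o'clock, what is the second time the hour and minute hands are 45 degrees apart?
At t minutes past 2:00, the hour hand is at 30 x 2 + 0.5t degrees and the minute hand is at 6t degrees.
The smaller angle between them is 45 degrees when |30H - 5.5t| = 45 or |30H - 5.5t| = 315.
With H = 2, solve 30 x 2 - 5.5t = +/- target for each target:
  t = (30 x 2 - 45) / 5.5 = 2.73
  t = (30 x 2 + 45) / 5.5 = 19.09
  t = (30 x 2 - 315) / 5.5 = -46.36 (outside (0, 60))
  t = (30 x 2 + 315) / 5.5 = 68.18 (outside (0, 60))
Valid solutions in (0, 60): {2.73, 19.09} minutes.
The second occurrence is t = 19.09 minutes.
The hands form a 45-degree angle at 19.09 minutes past 2:00.

Final answer: 19.09 minutes past 2:00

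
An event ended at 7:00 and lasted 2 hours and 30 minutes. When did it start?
Starting time: 7:00 = 420 total minutes past 12:00
Subtracting: 2 hours and 30 minutes = 150 minutes
420 - 150 = 270 minutes
= 4 hours and 30 minutes past 12:00 = 4:30

Final answer: 4:30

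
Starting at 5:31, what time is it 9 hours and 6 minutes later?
Starting time: 5:31
Adding 6 minutes to 31 minutes: 31 + 6 = 37 minutes
Adding 9 hours: 5 + 9 = 14 - 12 = 2
Final time: 2:37

Final answer: 2:37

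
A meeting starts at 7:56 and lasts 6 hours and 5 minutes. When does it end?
Starting time: 7:56
Adding 5 minutes to 56 minutes: 56 + 5 = 61 minutes = 1 hour and 1 minute
Adding 6 hours: 7 + 6 + 1 (carry) = 14 - 12 = 2
Final time: 2:01

Final answer: 2:01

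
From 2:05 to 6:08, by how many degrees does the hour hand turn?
The hour hand moves 0.5 degrees per minute.
Time elapsed: 6:08 - 2:05 = 243 minutes
Angular displacement: 243 x 0.5 = 121.5 degrees

Final answer: 121.5 degrees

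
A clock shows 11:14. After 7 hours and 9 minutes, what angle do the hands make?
First find the time 7 hours and 9 minutes after 11:14.
Total minutes: 11 x 60 + 14 + 7 x 60 + 9 = 1103.
1103 mod 720 = 383 minutes = 6:23.
Now compute the angle at 6:23:
Hour hand: 6 x 30 + 23 x 0.5 = 191.5 degrees
Minute hand: 23 x 6 = 138 degrees
Difference: |191.5 - 138| = 53.5 degrees
The angle is 53.5 degrees

Final answer: 53.5 degrees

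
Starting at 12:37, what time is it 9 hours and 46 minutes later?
Starting time: 12:37
Adding 46 minutes to 37 minutes: 37 + 46 = 83 minutes = 1 hour and 23 minutes
Adding 9 hours: 12 + 9 + 1 (carry) = 22 - 12 = 10
Final time: 10:23

Final answer: 10:23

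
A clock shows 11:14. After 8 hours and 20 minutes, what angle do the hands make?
First find the time 8 hours and 20 minutes after 11:14.
Total minutes: 11 x 60 + 14 + 8 x 60 + 20 = 1174.
1174 mod 720 = 454 minutes = 7:34.
Now compute the angle at 7:34:
Hour hand: 7 x 30 + 34 x 0.5 = 227 degrees
Minute hand: 34 x 6 = 204 degrees
Difference: |227 - 204| = 23 degrees
The angle is 23 degrees

Final answer: 23 degrees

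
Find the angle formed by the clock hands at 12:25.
Hour hand position: 0 x 30 + 25 x 0.5 = 12.5 degrees
Minute hand position: 25 x 6 = 150 degrees
Difference: |12.5 - 150| = 137.5 degrees
The angle between the hands is 137.5 degrees

Final answer: 137.5 degrees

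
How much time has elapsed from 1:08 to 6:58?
From 1:08 to 6:58:
(6 x 60 + 58) - (1 x 60 + 8) = 418 - 68 = 350 minutes
= 5 hours and 50 minutes

Final answer: 5 hours and 50 minutes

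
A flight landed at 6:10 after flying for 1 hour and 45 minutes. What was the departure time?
Starting time: 6:10 = 370 total minutes past 12:00
Subtracting: 1 hour and 45 minutes = 105 minutes
370 - 105 = 265 minutes
= 4 hours and 25 minutes past 12:00 = 4:25

Final answer: 4:25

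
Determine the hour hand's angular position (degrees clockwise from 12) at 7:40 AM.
The hour hand moves 30 degrees per hour and 0.5 degrees per minute.
At 7:40: (7) x 30 + 40 x 0.5 = 210 + 20 = 230 degrees

Final answer: 230 degrees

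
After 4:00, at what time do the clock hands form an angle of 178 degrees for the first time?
At t minutes past 4:00, the hour hand is at 30 x 4 + 0.5t degrees and the minute hand is at 6t degrees.
The smaller angle between them is 178 degrees when |30H - 5.5t| = 178 or |30H - 5.5t| = 182.
With H = 4, solve 30 x 4 - 5.5t = +/- target for each target:
  t = (30 x 4 - 178) / 5.5 = -10.55 (outside (0, 60))
  t = (30 x 4 + 178) / 5.5 = 54.18
  t = (30 x 4 - 182) / 5.5 = -11.27 (outside (0, 60))
  t = (30 x 4 + 182) / 5.5 = 54.91
Valid solutions in (0, 60): {54.18, 54.91} minutes.
The first occurrence is t = 54.18 minutes.
The hands form a 178-degree angle at 54.18 minutes past 4:00.

Final answer: 54.18 minutes past 4:00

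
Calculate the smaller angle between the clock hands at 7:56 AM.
Hour hand position: 7 x 30 + 56 x 0.5 = 238 degrees
Minute hand position: 56 x 6 = 336 degrees
Difference: |238 - 336| = 98 degrees
The angle between the hands is 98 degrees

Final answer: 98 degrees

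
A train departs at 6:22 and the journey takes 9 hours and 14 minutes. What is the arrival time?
Starting time: 6:22
Adding 14 minutes to 22 minutes: 22 + 14 = 36 minutes
Adding 9 hours: 6 + 9 = 15 - 12 = 3
Final time: 3:36

Final answer: 3:36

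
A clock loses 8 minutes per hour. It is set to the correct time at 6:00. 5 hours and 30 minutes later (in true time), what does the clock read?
For every 60 true minutes, the faulty clock advances 60 - 8 = 52 minutes.
True elapsed: 5 hours and 30 minutes = 330 minutes.
Faulty clock advances: 330 x 52/60 = 286 minutes (drift: 44 minutes behind).
Shown time: 6:00 + 286 minutes = 10:46.

Final answer: 10:46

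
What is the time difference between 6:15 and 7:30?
From 6:15 to 7:30:
(7 x 60 + 30) - (6 x 60 + 15) = 450 - 375 = 75 minutes
= 1 hour and 15 minutes

Final answer: 1 hour and 15 minutes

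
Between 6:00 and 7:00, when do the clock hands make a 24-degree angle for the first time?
At t minutes past 6:00, the hour hand is at 30 x 6 + 0.5t degrees and the minute hand is at 6t degrees.
The smaller angle between them is 24 degrees when |30H - 5.5t| = 24 or |30H - 5.5t| = 336.
With H = 6, solve 30 x 6 - 5.5t = +/- target for each target:
  t = (30 x 6 - 24) / 5.5 = 28.36
  t = (30 x 6 + 24) / 5.5 = 37.09
  t = (30 x 6 - 336) / 5.5 = -28.36 (outside (0, 60))
  t = (30 x 6 + 336) / 5.5 = 93.82 (outside (0, 60))
Valid solutions in (0, 60): {28.36, 37.09} minutes.
The first occurrence is t = 28.36 minutes.
The hands form a 24-degree angle at 28.36 minutes past 6:00.

Final answer: 28.36 minutes past 6:00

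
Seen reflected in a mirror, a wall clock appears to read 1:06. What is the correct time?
Reflection across the vertical (12-6) axis maps a hand at angle A degrees to (360 - A) degrees, which sends a reading of T minutes past 12:00 to (720 - T) minutes past 12:00.
Mirror reads 1:06 = 66 minutes past 12:00.
Actual time: (720 - 66) mod 720 = 654 minutes = 10:54.

Final answer: 10:54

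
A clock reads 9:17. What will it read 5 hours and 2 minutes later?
Starting time: 9:17
Adding 2 minutes to 17 minutes: 17 + 2 = 19 minutes
Adding 5 hours: 9 + 5 = 14 - 12 = 2
Final time: 2:19

Final answer: 2:19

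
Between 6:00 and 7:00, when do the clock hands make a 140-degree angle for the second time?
At t minutes past 6:00, the hour hand is at 30 x 6 + 0.5t degrees and the minute hand is at 6t degrees.
The smaller angle between them is 140 degrees when |30H - 5.5t| = 140 or |30H - 5.5t| = 220.
With H = 6, solve 30 x 6 - 5.5t = +/- target for each target:
  t = (30 x 6 - 140) / 5.5 = 7.27
  t = (30 x 6 + 140) / 5.5 = 58.18
  t = (30 x 6 - 220) / 5.5 = -7.27 (outside (0, 60))
  t = (30 x 6 + 220) / 5.5 = 72.73 (outside (0, 60))
Valid solutions in (0, 60): {7.27, 58.18} minutes.
The second occurrence is t = 58.18 minutes.
The hands form a 140-degree angle at 58.18 minutes past 6:00.

Final answer: 58.18 minutes past 6:00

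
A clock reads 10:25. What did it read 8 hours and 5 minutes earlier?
Starting time: 10:25 = 625 total minutes past 12:00
Subtracting: 8 hours and 5 minutes = 485 minutes
625 - 485 = 140 minutes
= 2 hours and 20 minutes past 12:00 = 2:20

Final answer: 2:20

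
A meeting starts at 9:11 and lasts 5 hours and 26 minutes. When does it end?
Starting time: 9:11
Adding 26 minutes to 11 minutes: 11 + 26 = 37 minutes
Adding 5 hours: 9 + 5 = 14 - 12 = 2
Final time: 2:37

Final answer: 2:37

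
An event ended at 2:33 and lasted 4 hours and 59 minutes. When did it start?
Starting time: 2:33 = 153 total minutes past 12:00
Subtracting: 4 hours and 59 minutes = 299 minutes
153 - 299 = -146 (negative, add 12 hours = 720) = 574 minutes
= 9 hours and 34 minutes past 12:00 = 9:34

Final answer: 9:34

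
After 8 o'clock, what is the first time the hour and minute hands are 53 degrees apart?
At t minutes past 8:00, the hour hand is at 30 x 8 + 0.5t degrees and the minute hand is at 6t degrees.
The smaller angle between them is 53 degrees when |30H - 5.5t| = 53 or |30H - 5.5t| = 307.
With H = 8, solve 30 x 8 - 5.5t = +/- target for each target:
  t = (30 x 8 - 53) / 5.5 = 34
  t = (30 x 8 + 53) / 5.5 = 53.27
  t = (30 x 8 - 307) / 5.5 = -12.18 (outside (0, 60))
  t = (30 x 8 + 307) / 5.5 = 99.45 (outside (0, 60))
Valid solutions in (0, 60): {34, 53.27} minutes.
The first occurrence is t = 34 minutes.
The hands form a 53-degree angle at 34 minutes past 8:00.

Final answer: 34 minutes past 8:00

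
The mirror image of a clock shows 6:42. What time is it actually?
Reflection across the vertical (12-6) axis maps a hand at angle A degrees to (360 - A) degrees, which sends a reading of T minutes past 12:00 to (720 - T) minutes past 12:00.
Mirror reads 6:42 = 402 minutes past 12:00.
Actual time: (720 - 402) mod 720 = 318 minutes = 5:18.

Final answer: 5:18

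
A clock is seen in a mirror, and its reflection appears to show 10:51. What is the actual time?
Reflection across the vertical (12-6) axis maps a hand at angle A degrees to (360 - A) degrees, which sends a reading of T minutes past 12:00 to (720 - T) minutes past 12:00.
Mirror reads 10:51 = 651 minutes past 12:00.
Actual time: (720 - 651) mod 720 = 69 minutes = 1:09.

Final answer: 1:09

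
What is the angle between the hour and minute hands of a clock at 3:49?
Hour hand position: 3 x 30 + 49 x 0.5 = 114.5 degrees
Minute hand position: 49 x 6 = 294 degrees
Difference: |114.5 - 294| = 179.5 degrees
The angle between the hands is 179.5 degrees

Final answer: 179.5 degrees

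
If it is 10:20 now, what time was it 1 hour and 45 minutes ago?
Starting time: 10:20 = 620 total minutes past 12:00
Subtracting: 1 hour and 45 minutes = 105 minutes
620 - 105 = 515 minutes
= 8 hours and 35 minutes past 12:00 = 8:35

Final answer: 8:35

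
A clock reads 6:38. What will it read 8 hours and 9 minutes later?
Starting time: 6:38
Adding 9 minutes to 38 minutes: 38 + 9 = 47 minutes
Adding 8 hours: 6 + 8 = 14 - 12 = 2
Final time: 2:47

Final answer: 2:47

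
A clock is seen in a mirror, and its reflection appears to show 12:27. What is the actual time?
Reflection across the vertical (12-6) axis maps a hand at angle A degrees to (360 - A) degrees, which sends a reading of T minutes past 12:00 to (720 - T) minutes past 12:00.
Mirror reads 12:27 = 27 minutes past 12:00.
Actual time: (720 - 27) mod 720 = 693 minutes = 11:33.

Final answer: 11:33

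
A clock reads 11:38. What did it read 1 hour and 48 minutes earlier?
Starting time: 11:38 = 698 total minutes past 12:00
Subtracting: 1 hour and 48 minutes = 108 minutes
698 - 108 = 590 minutes
= 9 hours and 50 minutes past 12:00 = 9:50

Final answer: 9:50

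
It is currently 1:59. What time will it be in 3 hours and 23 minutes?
Starting time: 1:59
Adding 23 minutes to 59 minutes: 59 + 23 = 82 minutes = 1 hour and 22 minutes
Adding 3 hours: 1 + 3 + 1 (carry) = 5
Final time: 5:22

Final answer: 5:22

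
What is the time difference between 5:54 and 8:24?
From 5:54 to 8:24:
(8 x 60 + 24) - (5 x 60 + 54) = 504 - 354 = 150 minutes
= 2 hours and 30 minutes

Final answer: 2 hours and 30 minutes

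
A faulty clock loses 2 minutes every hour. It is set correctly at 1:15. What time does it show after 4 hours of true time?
For every 60 true minutes, the faulty clock advances 60 - 2 = 58 minutes.
True elapsed: 4 hours = 240 minutes.
Faulty clock advances: 240 x 58/60 = 232 minutes (drift: 8 minutes behind).
Shown time: 1:15 + 232 minutes = 5:07.

Final answer: 5:07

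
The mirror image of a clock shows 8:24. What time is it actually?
Reflection across the vertical (12-6) axis maps a hand at angle A degrees to (360 - A) degrees, which sends a reading of T minutes past 12:00 to (720 - T) minutes past 12:00.
Mirror reads 8:24 = 504 minutes past 12:00.
Actual time: (720 - 504) mod 720 = 216 minutes = 3:36.

Final answer: 3:36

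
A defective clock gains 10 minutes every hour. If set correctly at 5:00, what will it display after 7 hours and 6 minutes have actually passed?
For every 60 true minutes, the faulty clock advances 60 + 10 = 70 minutes.
True elapsed: 7 hours and 6 minutes = 426 minutes.
Faulty clock advances: 426 x 70/60 = 497 minutes (drift: 71 minutes ahead).
Shown time: 5:00 + 497 minutes = 1:17.

Final answer: 1:17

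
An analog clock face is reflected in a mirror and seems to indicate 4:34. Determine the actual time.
Reflection across the vertical (12-6) axis maps a hand at angle A degrees to (360 - A) degrees, which sends a reading of T minutes past 12:00 to (720 - T) minutes past 12:00.
Mirror reads 4:34 = 274 minutes past 12:00.
Actual time: (720 - 274) mod 720 = 446 minutes = 7:26.

Final answer: 7:26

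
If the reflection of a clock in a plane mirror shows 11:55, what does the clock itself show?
Reflection across the vertical (12-6) axis maps a hand at angle A degrees to (360 - A) degrees, which sends a reading of T minutes past 12:00 to (720 - T) minutes past 12:00.
Mirror reads 11:55 = 715 minutes past 12:00.
Actual time: (720 - 715) mod 720 = 5 minutes = 12:05.

Final answer: 12:05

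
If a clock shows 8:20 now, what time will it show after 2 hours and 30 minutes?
Starting time: 8:20
Adding 30 minutes to 20 minutes: 20 + 30 = 50 minutes
Adding 2 hours: 8 + 2 = 10
Final time: 10:50

Final answer: 10:50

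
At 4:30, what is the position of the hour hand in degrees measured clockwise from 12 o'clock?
The hour hand moves 30 degrees per hour and 0.5 degrees per minute.
At 4:30: (4) x 30 + 30 x 0.5 = 120 + 15 = 135 degrees

Final answer: 135 degrees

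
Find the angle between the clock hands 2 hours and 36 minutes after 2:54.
First find the time 2 hours and 36 minutes after 2:54.
Total minutes: 2 x 60 + 54 + 2 x 60 + 36 = 330.
330 mod 720 = 330 minutes = 5:30.
Now compute the angle at 5:30:
Hour hand: 5 x 30 + 30 x 0.5 = 165 degrees
Minute hand: 30 x 6 = 180 degrees
Difference: |165 - 180| = 15 degrees
The angle is 15 degrees

Final answer: 15 degrees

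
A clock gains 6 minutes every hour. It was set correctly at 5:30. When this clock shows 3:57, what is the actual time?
For every 60 true minutes, the faulty clock advances 66 minutes, so 1 faulty-clock minute corresponds to 60/66 true minutes.
From 5:30 to 3:57 on the faulty dial is 627 minutes.
True elapsed: 627 x 60/66 = 570 minutes = 9 hours and 30 minutes.
True time: 5:30 + 9 hours and 30 minutes = 3:00.

Final answer: 3:00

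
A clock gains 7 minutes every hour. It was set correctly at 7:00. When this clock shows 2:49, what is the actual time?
For every 60 true minutes, the faulty clock advances 67 minutes, so 1 faulty-clock minute corresponds to 60/67 true minutes.
From 7:00 to 2:49 on the faulty dial is 469 minutes.
True elapsed: 469 x 60/67 = 420 minutes = 7 hours.
True time: 7:00 + 7 hours = 2:00.

Final answer: 2:00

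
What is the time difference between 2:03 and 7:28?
From 2:03 to 7:28:
(7 x 60 + 28) - (2 x 60 + 3) = 448 - 123 = 325 minutes
= 5 hours and 25 minutes

Final answer: 5 hours and 25 minutes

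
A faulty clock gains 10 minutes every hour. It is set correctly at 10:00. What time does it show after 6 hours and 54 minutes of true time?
For every 60 true minutes, the faulty clock advances 60 + 10 = 70 minutes.
True elapsed: 6 hours and 54 minutes = 414 minutes.
Faulty clock advances: 414 x 70/60 = 483 minutes (drift: 69 minutes ahead).
Shown time: 10:00 + 483 minutes = 6:03.

Final answer: 6:03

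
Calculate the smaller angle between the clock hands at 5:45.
Hour hand position: 5 x 30 + 45 x 0.5 = 172.5 degrees
Minute hand position: 45 x 6 = 270 degrees
Difference: |172.5 - 270| = 97.5 degrees
The angle between the hands is 97.5 degrees

Final answer: 97.5 degrees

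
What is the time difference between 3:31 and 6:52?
From 3:31 to 6:52:
(6 x 60 + 52) - (3 x 60 + 31) = 412 - 211 = 201 minutes
= 3 hours and 21 minutes

Final answer: 3 hours and 21 minutes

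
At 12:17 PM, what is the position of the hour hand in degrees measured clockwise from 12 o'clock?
The hour hand moves 30 degrees per hour and 0.5 degrees per minute.
At 12:17: (0) x 30 + 17 x 0.5 = 0 + 8.5 = 8.5 degrees

Final answer: 8.5 degrees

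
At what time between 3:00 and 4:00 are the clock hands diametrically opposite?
For hands to be 180 degrees apart: |30H - 5.5t| = 180
With H = 3: t = (30 x 3 + 180)/5.5 = 49.09 or t = (30 x 3 - 180)/5.5 = -16.36
First valid solution (0 < t < 60): t = 49.09 minutes
The hands are opposite at 49.09 minutes past 3:00.

Final answer: 49.09 minutes past 3:00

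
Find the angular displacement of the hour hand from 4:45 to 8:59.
The hour hand moves 0.5 degrees per minute.
Time elapsed: 8:59 - 4:45 = 254 minutes
Angular displacement: 254 x 0.5 = 127 degrees

Final answer: 127 degrees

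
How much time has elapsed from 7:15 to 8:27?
From 7:15 to 8:27:
(8 x 60 + 27) - (7 x 60 + 15) = 507 - 435 = 72 minutes
= 1 hour and 12 minutes

Final answer: 1 hour and 12 minutes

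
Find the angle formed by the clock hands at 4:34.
Hour hand position: 4 x 30 + 34 x 0.5 = 137 degrees
Minute hand position: 34 x 6 = 204 degrees
Difference: |137 - 204| = 67 degrees
The angle between the hands is 67 degrees

Final answer: 67 degrees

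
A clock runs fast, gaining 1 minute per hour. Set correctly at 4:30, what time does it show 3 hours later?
For every 60 true minutes, the faulty clock advances 60 + 1 = 61 minutes.
True elapsed: 3 hours = 180 minutes.
Faulty clock advances: 180 x 61/60 = 183 minutes (drift: 3 minutes ahead).
Shown time: 4:30 + 183 minutes = 7:33.

Final answer: 7:33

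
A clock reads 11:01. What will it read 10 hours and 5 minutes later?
Starting time: 11:01
Adding 5 minutes to 1 minute: 1 + 5 = 6 minutes
Adding 10 hours: 11 + 10 = 21 - 12 = 9
Final time: 9:06

Final answer: 9:06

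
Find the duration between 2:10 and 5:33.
From 2:10 to 5:33:
(5 x 60 + 33) - (2 x 60 + 10) = 333 - 130 = 203 minutes
= 3 hours and 23 minutes

Final answer: 3 hours and 23 minutes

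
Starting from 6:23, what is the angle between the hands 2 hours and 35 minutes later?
First find the time 2 hours and 35 minutes after 6:23.
Total minutes: 6 x 60 + 23 + 2 x 60 + 35 = 538.
538 mod 720 = 538 minutes = 8:58.
Now compute the angle at 8:58:
Hour hand: 8 x 30 + 58 x 0.5 = 269 degrees
Minute hand: 58 x 6 = 348 degrees
Difference: |269 - 348| = 79 degrees
The angle is 79 degrees

Final answer: 79 degrees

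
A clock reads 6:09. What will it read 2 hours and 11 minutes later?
Starting time: 6:09
Adding 11 minutes to 9 minutes: 9 + 11 = 20 minutes
Adding 2 hours: 6 + 2 = 8
Final time: 8:20

Final answer: 8:20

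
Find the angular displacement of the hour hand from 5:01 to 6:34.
The hour hand moves 0.5 degrees per minute.
Time elapsed: 6:34 - 5:01 = 93 minutes
Angular displacement: 93 x 0.5 = 46.5 degrees

Final answer: 46.5 degrees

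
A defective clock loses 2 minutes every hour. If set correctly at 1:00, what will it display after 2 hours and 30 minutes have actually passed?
For every 60 true minutes, the faulty clock advances 60 - 2 = 58 minutes.
True elapsed: 2 hours and 30 minutes = 150 minutes.
Faulty clock advances: 150 x 58/60 = 145 minutes (drift: 5 minutes behind).
Shown time: 1:00 + 145 minutes = 3:25.

Final answer: 3:25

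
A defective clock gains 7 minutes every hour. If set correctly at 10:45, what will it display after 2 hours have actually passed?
For every 60 true minutes, the faulty clock advances 60 + 7 = 67 minutes.
True elapsed: 2 hours = 120 minutes.
Faulty clock advances: 120 x 67/60 = 134 minutes (drift: 14 minutes ahead).
Shown time: 10:45 + 134 minutes = 12:59.

Final answer: 12:59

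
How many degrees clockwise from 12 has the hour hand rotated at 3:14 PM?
The hour hand moves 30 degrees per hour and 0.5 degrees per minute.
At 3:14: (3) x 30 + 14 x 0.5 = 90 + 7 = 97 degrees

Final answer: 97 degrees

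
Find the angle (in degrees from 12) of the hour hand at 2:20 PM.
The hour hand moves 30 degrees per hour and 0.5 degrees per minute.
At 2:20: (2) x 30 + 20 x 0.5 = 60 + 10 = 70 degrees

Final answer: 70 degrees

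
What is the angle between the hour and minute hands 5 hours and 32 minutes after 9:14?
First find the time 5 hours and 32 minutes after 9:14.
Total minutes: 9 x 60 + 14 + 5 x 60 + 32 = 886.
886 mod 720 = 166 minutes = 2:46.
Now compute the angle at 2:46:
Hour hand: 2 x 30 + 46 x 0.5 = 83 degrees
Minute hand: 46 x 6 = 276 degrees
Difference: |83 - 276| = 193 degrees
Smaller angle: 360 - 193 = 167 degrees

Final answer: 167 degrees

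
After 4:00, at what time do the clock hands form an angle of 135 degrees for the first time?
At t minutes past 4:00, the hour hand is at 30 x 4 + 0.5t degrees and the minute hand is at 6t degrees.
The smaller angle between them is 135 degrees when |30H - 5.5t| = 135 or |30H - 5.5t| = 225.
With H = 4, solve 30 x 4 - 5.5t = +/- target for each target:
  t = (30 x 4 - 135) / 5.5 = -2.73 (outside (0, 60))
  t = (30 x 4 + 135) / 5.5 = 46.36
  t = (30 x 4 - 225) / 5.5 = -19.09 (outside (0, 60))
  t = (30 x 4 + 225) / 5.5 = 62.73 (outside (0, 60))
Valid solutions in (0, 60): {46.36} minutes.
The first occurrence is t = 46.36 minutes.
The hands form a 135-degree angle at 46.36 minutes past 4:00.

Final answer: 46.36 minutes past 4:00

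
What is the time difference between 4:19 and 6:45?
From 4:19 to 6:45:
(6 x 60 + 45) - (4 x 60 + 19) = 405 - 259 = 146 minutes
= 2 hours and 26 minutes

Final answer: 2 hours and 26 minutes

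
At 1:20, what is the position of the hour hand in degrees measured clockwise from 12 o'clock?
The hour hand moves 30 degrees per hour and 0.5 degrees per minute.
At 1:20: (1) x 30 + 20 x 0.5 = 30 + 10 = 40 degrees

Final answer: 40 degrees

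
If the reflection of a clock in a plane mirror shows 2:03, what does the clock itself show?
Reflection across the vertical (12-6) axis maps a hand at angle A degrees to (360 - A) degrees, which sends a reading of T minutes past 12:00 to (720 - T) minutes past 12:00.
Mirror reads 2:03 = 123 minutes past 12:00.
Actual time: (720 - 123) mod 720 = 597 minutes = 9:57.

Final answer: 9:57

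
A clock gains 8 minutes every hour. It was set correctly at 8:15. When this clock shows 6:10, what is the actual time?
For every 60 true minutes, the faulty clock advances 68 minutes, so 1 faulty-clock minute corresponds to 60/68 true minutes.
From 8:15 to 6:10 on the faulty dial is 595 minutes.
True elapsed: 595 x 60/68 = 525 minutes = 8 hours and 45 minutes.
True time: 8:15 + 8 hours and 45 minutes = 5:00.

Final answer: 5:00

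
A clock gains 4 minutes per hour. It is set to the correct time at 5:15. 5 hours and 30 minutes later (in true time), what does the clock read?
For every 60 true minutes, the faulty clock advances 60 + 4 = 64 minutes.
True elapsed: 5 hours and 30 minutes = 330 minutes.
Faulty clock advances: 330 x 64/60 = 352 minutes (drift: 22 minutes ahead).
Shown time: 5:15 + 352 minutes = 11:07.

Final answer: 11:07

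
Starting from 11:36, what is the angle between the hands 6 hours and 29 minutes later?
First find the time 6 hours and 29 minutes after 11:36.
Total minutes: 11 x 60 + 36 + 6 x 60 + 29 = 1085.
1085 mod 720 = 365 minutes = 6:05.
Now compute the angle at 6:05:
Hour hand: 6 x 30 + 5 x 0.5 = 182.5 degrees
Minute hand: 5 x 6 = 30 degrees
Difference: |182.5 - 30| = 152.5 degrees
The angle is 152.5 degrees

Final answer: 152.5 degrees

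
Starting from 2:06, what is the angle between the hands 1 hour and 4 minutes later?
First find the time 1 hour and 4 minutes after 2:06.
Total minutes: 2 x 60 + 6 + 1 x 60 + 4 = 190.
190 mod 720 = 190 minutes = 3:10.
Now compute the angle at 3:10:
Hour hand: 3 x 30 + 10 x 0.5 = 95 degrees
Minute hand: 10 x 6 = 60 degrees
Difference: |95 - 60| = 35 degrees
The angle is 35 degrees

Final answer: 35 degrees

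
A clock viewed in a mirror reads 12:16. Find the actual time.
Reflection across the vertical (12-6) axis maps a hand at angle A degrees to (360 - A) degrees, which sends a reading of T minutes past 12:00 to (720 - T) minutes past 12:00.
Mirror reads 12:16 = 16 minutes past 12:00.
Actual time: (720 - 16) mod 720 = 704 minutes = 11:44.

Final answer: 11:44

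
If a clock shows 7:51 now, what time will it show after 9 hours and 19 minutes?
Starting time: 7:51
Adding 19 minutes to 51 minutes: 51 + 19 = 70 minutes = 1 hour and 10 minutes
Adding 9 hours: 7 + 9 + 1 (carry) = 17 - 12 = 5
Final time: 5:10

Final answer: 5:10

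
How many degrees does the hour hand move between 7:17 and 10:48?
The hour hand moves 0.5 degrees per minute.
Time elapsed: 10:48 - 7:17 = 211 minutes
Angular displacement: 211 x 0.5 = 105.5 degrees

Final answer: 105.5 degrees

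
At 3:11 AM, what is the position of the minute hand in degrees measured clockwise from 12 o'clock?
The minute hand moves 6 degrees per minute.
At 3:11: 11 x 6 = 66 degrees

Final answer: 66 degrees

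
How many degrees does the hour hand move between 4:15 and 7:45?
The hour hand moves 0.5 degrees per minute.
Time elapsed: 7:45 - 4:15 = 210 minutes
Angular displacement: 210 x 0.5 = 105 degrees

Final answer: 105 degrees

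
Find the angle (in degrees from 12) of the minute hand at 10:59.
The minute hand moves 6 degrees per minute.
At 10:59: 59 x 6 = 354 degrees

Final answer: 354 degrees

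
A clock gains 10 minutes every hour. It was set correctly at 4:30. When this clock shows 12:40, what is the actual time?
For every 60 true minutes, the faulty clock advances 70 minutes, so 1 faulty-clock minute corresponds to 60/70 true minutes.
From 4:30 to 12:40 on the faulty dial is 490 minutes.
True elapsed: 490 x 60/70 = 420 minutes = 7 hours.
True time: 4:30 + 7 hours = 11:30.

Final answer: 11:30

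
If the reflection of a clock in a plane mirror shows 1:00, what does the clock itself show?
Reflection across the vertical (12-6) axis maps a hand at angle A degrees to (360 - A) degrees, which sends a reading of T minutes past 12:00 to (720 - T) minutes past 12:00.
Mirror reads 1:00 = 60 minutes past 12:00.
Actual time: (720 - 60) mod 720 = 660 minutes = 11:00.

Final answer: 11:00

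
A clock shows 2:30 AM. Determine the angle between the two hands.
Hour hand position: 2 x 30 + 30 x 0.5 = 75 degrees
Minute hand position: 30 x 6 = 180 degrees
Difference: |75 - 180| = 105 degrees
The angle between the hands is 105 degrees

Final answer: 105 degrees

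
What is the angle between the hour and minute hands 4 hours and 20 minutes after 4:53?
First find the time 4 hours and 20 minutes after 4:53.
Total minutes: 4 x 60 + 53 + 4 x 60 + 20 = 553.
553 mod 720 = 553 minutes = 9:13.
Now compute the angle at 9:13:
Hour hand: 9 x 30 + 13 x 0.5 = 276.5 degrees
Minute hand: 13 x 6 = 78 degrees
Difference: |276.5 - 78| = 198.5 degrees
Smaller angle: 360 - 198.5 = 161.5 degrees

Final answer: 161.5 degrees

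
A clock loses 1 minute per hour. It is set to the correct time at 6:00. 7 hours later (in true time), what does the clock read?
For every 60 true minutes, the faulty clock advances 60 - 1 = 59 minutes.
True elapsed: 7 hours = 420 minutes.
Faulty clock advances: 420 x 59/60 = 413 minutes (drift: 7 minutes behind).
Shown time: 6:00 + 413 minutes = 12:53.

Final answer: 12:53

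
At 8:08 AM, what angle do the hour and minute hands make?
Hour hand position: 8 x 30 + 8 x 0.5 = 244 degrees
Minute hand position: 8 x 6 = 48 degrees
Difference: |244 - 48| = 196 degrees
Since 196 > 180, the smaller angle is 360 - 196 = 164 degrees

Final answer: 164 degrees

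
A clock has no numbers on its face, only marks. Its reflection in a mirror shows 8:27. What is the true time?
Reflection across the vertical (12-6) axis maps a hand at angle A degrees to (360 - A) degrees, which sends a reading of T minutes past 12:00 to (720 - T) minutes past 12:00.
Mirror reads 8:27 = 507 minutes past 12:00.
Actual time: (720 - 507) mod 720 = 213 minutes = 3:33.

Final answer: 3:33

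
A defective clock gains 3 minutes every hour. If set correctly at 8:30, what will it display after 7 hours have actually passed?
For every 60 true minutes, the faulty clock advances 60 + 3 = 63 minutes.
True elapsed: 7 hours = 420 minutes.
Faulty clock advances: 420 x 63/60 = 441 minutes (drift: 21 minutes ahead).
Shown time: 8:30 + 441 minutes = 3:51.

Final answer: 3:51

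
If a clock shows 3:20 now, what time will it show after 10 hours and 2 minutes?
Starting time: 3:20
Adding 2 minutes to 20 minutes: 20 + 2 = 22 minutes
Adding 10 hours: 3 + 10 = 13 - 12 = 1
Final time: 1:22

Final answer: 1:22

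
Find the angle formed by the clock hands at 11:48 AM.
Hour hand position: 11 x 30 + 48 x 0.5 = 354 degrees
Minute hand position: 48 x 6 = 288 degrees
Difference: |354 - 288| = 66 degrees
The angle between the hands is 66 degrees

Final answer: 66 degrees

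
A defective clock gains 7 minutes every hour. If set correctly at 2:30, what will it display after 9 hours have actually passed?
For every 60 true minutes, the faulty clock advances 60 + 7 = 67 minutes.
True elapsed: 9 hours = 540 minutes.
Faulty clock advances: 540 x 67/60 = 603 minutes (drift: 63 minutes ahead).
Shown time: 2:30 + 603 minutes = 12:33.

Final answer: 12:33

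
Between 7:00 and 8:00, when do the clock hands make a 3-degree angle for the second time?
At t minutes past 7:00, the hour hand is at 30 x 7 + 0.5t degrees and the minute hand is at 6t degrees.
The smaller angle between them is 3 degrees when |30H - 5.5t| = 3 or |30H - 5.5t| = 357.
With H = 7, solve 30 x 7 - 5.5t = +/- target for each target:
  t = (30 x 7 - 3) / 5.5 = 37.64
  t = (30 x 7 + 3) / 5.5 = 38.73
  t = (30 x 7 - 357) / 5.5 = -26.73 (outside (0, 60))
  t = (30 x 7 + 357) / 5.5 = 103.09 (outside (0, 60))
Valid solutions in (0, 60): {37.64, 38.73} minutes.
The second occurrence is t = 38.73 minutes.
The hands form a 3-degree angle at 38.73 minutes past 7:00.

Final answer: 38.73 minutes past 7:00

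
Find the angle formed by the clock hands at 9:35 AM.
Hour hand position: 9 x 30 + 35 x 0.5 = 287.5 degrees
Minute hand position: 35 x 6 = 210 degrees
Difference: |287.5 - 210| = 77.5 degrees
The angle between the hands is 77.5 degrees

Final answer: 77.5 degrees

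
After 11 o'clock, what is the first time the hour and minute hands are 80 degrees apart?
At t minutes past 11:00, the hour hand is at 30 x 11 + 0.5t degrees and the minute hand is at 6t degrees.
The smaller angle between them is 80 degrees when |30H - 5.5t| = 80 or |30H - 5.5t| = 280.
With H = 11, solve 30 x 11 - 5.5t = +/- target for each target:
  t = (30 x 11 - 80) / 5.5 = 45.45
  t = (30 x 11 + 80) / 5.5 = 74.55 (outside (0, 60))
  t = (30 x 11 - 280) / 5.5 = 9.09
  t = (30 x 11 + 280) / 5.5 = 110.91 (outside (0, 60))
Valid solutions in (0, 60): {9.09, 45.45} minutes.
The first occurrence is t = 9.09 minutes.
The hands form a 80-degree angle at 9.09 minutes past 11:00.

Final answer: 9.09 minutes past 11:00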